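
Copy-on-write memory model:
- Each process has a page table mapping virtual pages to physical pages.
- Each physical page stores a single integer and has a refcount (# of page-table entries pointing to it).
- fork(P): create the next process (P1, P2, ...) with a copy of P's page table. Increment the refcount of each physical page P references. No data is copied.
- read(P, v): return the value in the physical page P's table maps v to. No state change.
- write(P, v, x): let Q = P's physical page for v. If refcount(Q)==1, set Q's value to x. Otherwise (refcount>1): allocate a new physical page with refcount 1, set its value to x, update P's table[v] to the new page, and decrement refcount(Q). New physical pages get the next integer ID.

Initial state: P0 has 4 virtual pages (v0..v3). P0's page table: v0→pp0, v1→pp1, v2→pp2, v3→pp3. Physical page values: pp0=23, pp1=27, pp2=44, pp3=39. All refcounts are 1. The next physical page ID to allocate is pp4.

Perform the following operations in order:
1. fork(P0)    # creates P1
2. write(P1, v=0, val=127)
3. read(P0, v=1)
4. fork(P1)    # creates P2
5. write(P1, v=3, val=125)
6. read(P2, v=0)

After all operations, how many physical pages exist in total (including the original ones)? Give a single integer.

Op 1: fork(P0) -> P1. 4 ppages; refcounts: pp0:2 pp1:2 pp2:2 pp3:2
Op 2: write(P1, v0, 127). refcount(pp0)=2>1 -> COPY to pp4. 5 ppages; refcounts: pp0:1 pp1:2 pp2:2 pp3:2 pp4:1
Op 3: read(P0, v1) -> 27. No state change.
Op 4: fork(P1) -> P2. 5 ppages; refcounts: pp0:1 pp1:3 pp2:3 pp3:3 pp4:2
Op 5: write(P1, v3, 125). refcount(pp3)=3>1 -> COPY to pp5. 6 ppages; refcounts: pp0:1 pp1:3 pp2:3 pp3:2 pp4:2 pp5:1
Op 6: read(P2, v0) -> 127. No state change.

Answer: 6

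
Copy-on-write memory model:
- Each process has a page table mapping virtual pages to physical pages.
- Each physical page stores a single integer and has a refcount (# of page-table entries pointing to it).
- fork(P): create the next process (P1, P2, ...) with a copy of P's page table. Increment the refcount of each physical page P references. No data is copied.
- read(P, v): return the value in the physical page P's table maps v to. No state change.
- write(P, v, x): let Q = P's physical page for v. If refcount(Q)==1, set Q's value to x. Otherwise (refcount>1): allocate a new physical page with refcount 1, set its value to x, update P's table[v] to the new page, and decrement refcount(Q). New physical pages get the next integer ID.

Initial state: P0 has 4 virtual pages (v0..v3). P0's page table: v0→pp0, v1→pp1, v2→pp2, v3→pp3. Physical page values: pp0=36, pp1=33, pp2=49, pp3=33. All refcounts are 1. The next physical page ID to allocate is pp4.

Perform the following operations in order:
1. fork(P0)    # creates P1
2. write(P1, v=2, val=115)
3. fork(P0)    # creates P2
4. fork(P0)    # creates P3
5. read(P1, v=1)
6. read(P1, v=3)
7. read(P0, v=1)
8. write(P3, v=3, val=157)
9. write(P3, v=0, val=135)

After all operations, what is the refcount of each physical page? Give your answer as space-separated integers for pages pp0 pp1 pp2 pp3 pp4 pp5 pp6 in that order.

Answer: 3 4 3 3 1 1 1

Derivation:
Op 1: fork(P0) -> P1. 4 ppages; refcounts: pp0:2 pp1:2 pp2:2 pp3:2
Op 2: write(P1, v2, 115). refcount(pp2)=2>1 -> COPY to pp4. 5 ppages; refcounts: pp0:2 pp1:2 pp2:1 pp3:2 pp4:1
Op 3: fork(P0) -> P2. 5 ppages; refcounts: pp0:3 pp1:3 pp2:2 pp3:3 pp4:1
Op 4: fork(P0) -> P3. 5 ppages; refcounts: pp0:4 pp1:4 pp2:3 pp3:4 pp4:1
Op 5: read(P1, v1) -> 33. No state change.
Op 6: read(P1, v3) -> 33. No state change.
Op 7: read(P0, v1) -> 33. No state change.
Op 8: write(P3, v3, 157). refcount(pp3)=4>1 -> COPY to pp5. 6 ppages; refcounts: pp0:4 pp1:4 pp2:3 pp3:3 pp4:1 pp5:1
Op 9: write(P3, v0, 135). refcount(pp0)=4>1 -> COPY to pp6. 7 ppages; refcounts: pp0:3 pp1:4 pp2:3 pp3:3 pp4:1 pp5:1 pp6:1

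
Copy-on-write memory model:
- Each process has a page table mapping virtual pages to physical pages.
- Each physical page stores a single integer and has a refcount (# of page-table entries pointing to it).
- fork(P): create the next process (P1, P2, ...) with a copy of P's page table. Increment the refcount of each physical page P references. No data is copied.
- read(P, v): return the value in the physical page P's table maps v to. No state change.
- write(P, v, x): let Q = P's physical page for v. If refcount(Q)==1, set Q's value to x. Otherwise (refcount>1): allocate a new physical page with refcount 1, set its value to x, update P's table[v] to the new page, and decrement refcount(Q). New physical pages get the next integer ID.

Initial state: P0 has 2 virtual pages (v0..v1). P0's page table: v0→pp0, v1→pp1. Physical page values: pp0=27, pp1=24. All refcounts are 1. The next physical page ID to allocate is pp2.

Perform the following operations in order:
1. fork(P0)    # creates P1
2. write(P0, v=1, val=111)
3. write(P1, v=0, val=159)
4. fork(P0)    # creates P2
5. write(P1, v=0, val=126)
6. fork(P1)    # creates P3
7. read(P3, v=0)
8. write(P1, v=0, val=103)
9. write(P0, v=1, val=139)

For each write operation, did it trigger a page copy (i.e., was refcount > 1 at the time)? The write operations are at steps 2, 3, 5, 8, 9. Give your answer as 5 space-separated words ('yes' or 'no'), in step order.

Op 1: fork(P0) -> P1. 2 ppages; refcounts: pp0:2 pp1:2
Op 2: write(P0, v1, 111). refcount(pp1)=2>1 -> COPY to pp2. 3 ppages; refcounts: pp0:2 pp1:1 pp2:1
Op 3: write(P1, v0, 159). refcount(pp0)=2>1 -> COPY to pp3. 4 ppages; refcounts: pp0:1 pp1:1 pp2:1 pp3:1
Op 4: fork(P0) -> P2. 4 ppages; refcounts: pp0:2 pp1:1 pp2:2 pp3:1
Op 5: write(P1, v0, 126). refcount(pp3)=1 -> write in place. 4 ppages; refcounts: pp0:2 pp1:1 pp2:2 pp3:1
Op 6: fork(P1) -> P3. 4 ppages; refcounts: pp0:2 pp1:2 pp2:2 pp3:2
Op 7: read(P3, v0) -> 126. No state change.
Op 8: write(P1, v0, 103). refcount(pp3)=2>1 -> COPY to pp4. 5 ppages; refcounts: pp0:2 pp1:2 pp2:2 pp3:1 pp4:1
Op 9: write(P0, v1, 139). refcount(pp2)=2>1 -> COPY to pp5. 6 ppages; refcounts: pp0:2 pp1:2 pp2:1 pp3:1 pp4:1 pp5:1

yes yes no yes yes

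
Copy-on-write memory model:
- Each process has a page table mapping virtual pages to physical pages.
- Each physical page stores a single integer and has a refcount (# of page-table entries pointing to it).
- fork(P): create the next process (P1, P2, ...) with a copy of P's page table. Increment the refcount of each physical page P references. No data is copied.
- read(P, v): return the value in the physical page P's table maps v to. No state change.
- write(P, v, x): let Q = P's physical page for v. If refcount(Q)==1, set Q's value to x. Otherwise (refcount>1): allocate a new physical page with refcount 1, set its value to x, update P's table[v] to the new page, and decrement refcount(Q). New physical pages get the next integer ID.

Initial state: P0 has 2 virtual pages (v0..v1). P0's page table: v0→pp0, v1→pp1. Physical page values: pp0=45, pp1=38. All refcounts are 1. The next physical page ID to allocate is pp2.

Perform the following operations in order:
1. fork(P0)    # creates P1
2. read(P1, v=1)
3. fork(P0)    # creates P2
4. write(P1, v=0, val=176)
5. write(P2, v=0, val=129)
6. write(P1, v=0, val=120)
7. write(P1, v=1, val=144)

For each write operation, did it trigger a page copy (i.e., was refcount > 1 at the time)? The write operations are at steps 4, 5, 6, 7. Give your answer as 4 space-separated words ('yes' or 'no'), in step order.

Op 1: fork(P0) -> P1. 2 ppages; refcounts: pp0:2 pp1:2
Op 2: read(P1, v1) -> 38. No state change.
Op 3: fork(P0) -> P2. 2 ppages; refcounts: pp0:3 pp1:3
Op 4: write(P1, v0, 176). refcount(pp0)=3>1 -> COPY to pp2. 3 ppages; refcounts: pp0:2 pp1:3 pp2:1
Op 5: write(P2, v0, 129). refcount(pp0)=2>1 -> COPY to pp3. 4 ppages; refcounts: pp0:1 pp1:3 pp2:1 pp3:1
Op 6: write(P1, v0, 120). refcount(pp2)=1 -> write in place. 4 ppages; refcounts: pp0:1 pp1:3 pp2:1 pp3:1
Op 7: write(P1, v1, 144). refcount(pp1)=3>1 -> COPY to pp4. 5 ppages; refcounts: pp0:1 pp1:2 pp2:1 pp3:1 pp4:1

yes yes no yes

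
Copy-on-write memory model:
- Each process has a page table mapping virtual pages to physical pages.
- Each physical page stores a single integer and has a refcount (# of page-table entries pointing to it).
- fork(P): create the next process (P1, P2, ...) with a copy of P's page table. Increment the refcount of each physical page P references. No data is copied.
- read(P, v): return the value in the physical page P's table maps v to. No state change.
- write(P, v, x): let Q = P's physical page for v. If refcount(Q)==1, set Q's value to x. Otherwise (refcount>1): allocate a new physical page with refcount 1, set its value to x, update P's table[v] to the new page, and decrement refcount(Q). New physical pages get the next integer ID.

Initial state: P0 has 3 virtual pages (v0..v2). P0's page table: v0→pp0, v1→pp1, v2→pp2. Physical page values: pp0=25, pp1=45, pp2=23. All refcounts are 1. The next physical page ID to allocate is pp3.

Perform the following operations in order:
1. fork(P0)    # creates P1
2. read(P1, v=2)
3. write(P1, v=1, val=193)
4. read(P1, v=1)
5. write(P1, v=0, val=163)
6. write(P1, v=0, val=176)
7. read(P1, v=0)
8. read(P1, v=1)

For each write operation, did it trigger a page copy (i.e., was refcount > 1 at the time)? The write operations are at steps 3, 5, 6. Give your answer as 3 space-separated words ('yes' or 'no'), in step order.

Op 1: fork(P0) -> P1. 3 ppages; refcounts: pp0:2 pp1:2 pp2:2
Op 2: read(P1, v2) -> 23. No state change.
Op 3: write(P1, v1, 193). refcount(pp1)=2>1 -> COPY to pp3. 4 ppages; refcounts: pp0:2 pp1:1 pp2:2 pp3:1
Op 4: read(P1, v1) -> 193. No state change.
Op 5: write(P1, v0, 163). refcount(pp0)=2>1 -> COPY to pp4. 5 ppages; refcounts: pp0:1 pp1:1 pp2:2 pp3:1 pp4:1
Op 6: write(P1, v0, 176). refcount(pp4)=1 -> write in place. 5 ppages; refcounts: pp0:1 pp1:1 pp2:2 pp3:1 pp4:1
Op 7: read(P1, v0) -> 176. No state change.
Op 8: read(P1, v1) -> 193. No state change.

yes yes no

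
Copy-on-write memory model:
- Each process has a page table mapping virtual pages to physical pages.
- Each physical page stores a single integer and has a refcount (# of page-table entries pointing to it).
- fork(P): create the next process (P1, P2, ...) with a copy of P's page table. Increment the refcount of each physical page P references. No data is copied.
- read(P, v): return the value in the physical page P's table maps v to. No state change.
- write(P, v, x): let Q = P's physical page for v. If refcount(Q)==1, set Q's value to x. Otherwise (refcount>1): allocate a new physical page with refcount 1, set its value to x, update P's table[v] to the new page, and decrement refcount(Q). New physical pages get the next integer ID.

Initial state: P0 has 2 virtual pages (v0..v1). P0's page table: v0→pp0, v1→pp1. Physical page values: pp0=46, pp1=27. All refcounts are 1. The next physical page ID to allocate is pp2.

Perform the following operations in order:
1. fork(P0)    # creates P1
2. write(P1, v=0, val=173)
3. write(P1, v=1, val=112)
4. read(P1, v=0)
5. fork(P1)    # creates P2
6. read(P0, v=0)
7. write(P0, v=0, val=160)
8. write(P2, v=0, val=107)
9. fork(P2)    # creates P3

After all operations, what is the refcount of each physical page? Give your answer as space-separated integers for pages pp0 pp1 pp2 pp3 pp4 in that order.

Answer: 1 1 1 3 2

Derivation:
Op 1: fork(P0) -> P1. 2 ppages; refcounts: pp0:2 pp1:2
Op 2: write(P1, v0, 173). refcount(pp0)=2>1 -> COPY to pp2. 3 ppages; refcounts: pp0:1 pp1:2 pp2:1
Op 3: write(P1, v1, 112). refcount(pp1)=2>1 -> COPY to pp3. 4 ppages; refcounts: pp0:1 pp1:1 pp2:1 pp3:1
Op 4: read(P1, v0) -> 173. No state change.
Op 5: fork(P1) -> P2. 4 ppages; refcounts: pp0:1 pp1:1 pp2:2 pp3:2
Op 6: read(P0, v0) -> 46. No state change.
Op 7: write(P0, v0, 160). refcount(pp0)=1 -> write in place. 4 ppages; refcounts: pp0:1 pp1:1 pp2:2 pp3:2
Op 8: write(P2, v0, 107). refcount(pp2)=2>1 -> COPY to pp4. 5 ppages; refcounts: pp0:1 pp1:1 pp2:1 pp3:2 pp4:1
Op 9: fork(P2) -> P3. 5 ppages; refcounts: pp0:1 pp1:1 pp2:1 pp3:3 pp4:2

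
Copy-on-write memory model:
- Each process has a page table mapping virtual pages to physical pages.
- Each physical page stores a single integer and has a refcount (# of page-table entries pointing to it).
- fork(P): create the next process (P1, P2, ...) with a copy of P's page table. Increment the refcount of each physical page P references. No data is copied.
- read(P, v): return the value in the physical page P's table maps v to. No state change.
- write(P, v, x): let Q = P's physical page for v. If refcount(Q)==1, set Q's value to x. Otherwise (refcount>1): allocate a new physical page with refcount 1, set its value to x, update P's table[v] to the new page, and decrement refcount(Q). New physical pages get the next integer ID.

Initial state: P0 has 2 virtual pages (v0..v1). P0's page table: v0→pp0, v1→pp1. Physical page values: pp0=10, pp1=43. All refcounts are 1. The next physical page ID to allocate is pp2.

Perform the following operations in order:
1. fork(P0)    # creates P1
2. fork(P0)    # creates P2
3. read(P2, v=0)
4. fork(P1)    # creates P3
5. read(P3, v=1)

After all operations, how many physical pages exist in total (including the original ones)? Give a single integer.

Op 1: fork(P0) -> P1. 2 ppages; refcounts: pp0:2 pp1:2
Op 2: fork(P0) -> P2. 2 ppages; refcounts: pp0:3 pp1:3
Op 3: read(P2, v0) -> 10. No state change.
Op 4: fork(P1) -> P3. 2 ppages; refcounts: pp0:4 pp1:4
Op 5: read(P3, v1) -> 43. No state change.

Answer: 2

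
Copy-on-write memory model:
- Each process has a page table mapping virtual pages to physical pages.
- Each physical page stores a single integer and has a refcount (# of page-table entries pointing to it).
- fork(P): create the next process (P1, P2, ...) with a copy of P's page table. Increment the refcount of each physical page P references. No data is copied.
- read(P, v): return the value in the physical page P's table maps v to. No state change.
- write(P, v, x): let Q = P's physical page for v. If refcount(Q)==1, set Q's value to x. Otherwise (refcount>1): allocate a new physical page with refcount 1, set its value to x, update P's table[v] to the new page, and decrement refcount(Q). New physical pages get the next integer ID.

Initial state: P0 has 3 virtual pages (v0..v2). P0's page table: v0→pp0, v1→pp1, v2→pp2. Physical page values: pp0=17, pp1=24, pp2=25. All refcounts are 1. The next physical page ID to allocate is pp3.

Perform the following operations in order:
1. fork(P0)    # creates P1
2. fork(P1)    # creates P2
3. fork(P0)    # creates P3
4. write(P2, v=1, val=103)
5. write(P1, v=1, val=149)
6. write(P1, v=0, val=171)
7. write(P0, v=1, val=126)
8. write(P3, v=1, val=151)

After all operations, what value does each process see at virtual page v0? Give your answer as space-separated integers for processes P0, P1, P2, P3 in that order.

Op 1: fork(P0) -> P1. 3 ppages; refcounts: pp0:2 pp1:2 pp2:2
Op 2: fork(P1) -> P2. 3 ppages; refcounts: pp0:3 pp1:3 pp2:3
Op 3: fork(P0) -> P3. 3 ppages; refcounts: pp0:4 pp1:4 pp2:4
Op 4: write(P2, v1, 103). refcount(pp1)=4>1 -> COPY to pp3. 4 ppages; refcounts: pp0:4 pp1:3 pp2:4 pp3:1
Op 5: write(P1, v1, 149). refcount(pp1)=3>1 -> COPY to pp4. 5 ppages; refcounts: pp0:4 pp1:2 pp2:4 pp3:1 pp4:1
Op 6: write(P1, v0, 171). refcount(pp0)=4>1 -> COPY to pp5. 6 ppages; refcounts: pp0:3 pp1:2 pp2:4 pp3:1 pp4:1 pp5:1
Op 7: write(P0, v1, 126). refcount(pp1)=2>1 -> COPY to pp6. 7 ppages; refcounts: pp0:3 pp1:1 pp2:4 pp3:1 pp4:1 pp5:1 pp6:1
Op 8: write(P3, v1, 151). refcount(pp1)=1 -> write in place. 7 ppages; refcounts: pp0:3 pp1:1 pp2:4 pp3:1 pp4:1 pp5:1 pp6:1
P0: v0 -> pp0 = 17
P1: v0 -> pp5 = 171
P2: v0 -> pp0 = 17
P3: v0 -> pp0 = 17

Answer: 17 171 17 17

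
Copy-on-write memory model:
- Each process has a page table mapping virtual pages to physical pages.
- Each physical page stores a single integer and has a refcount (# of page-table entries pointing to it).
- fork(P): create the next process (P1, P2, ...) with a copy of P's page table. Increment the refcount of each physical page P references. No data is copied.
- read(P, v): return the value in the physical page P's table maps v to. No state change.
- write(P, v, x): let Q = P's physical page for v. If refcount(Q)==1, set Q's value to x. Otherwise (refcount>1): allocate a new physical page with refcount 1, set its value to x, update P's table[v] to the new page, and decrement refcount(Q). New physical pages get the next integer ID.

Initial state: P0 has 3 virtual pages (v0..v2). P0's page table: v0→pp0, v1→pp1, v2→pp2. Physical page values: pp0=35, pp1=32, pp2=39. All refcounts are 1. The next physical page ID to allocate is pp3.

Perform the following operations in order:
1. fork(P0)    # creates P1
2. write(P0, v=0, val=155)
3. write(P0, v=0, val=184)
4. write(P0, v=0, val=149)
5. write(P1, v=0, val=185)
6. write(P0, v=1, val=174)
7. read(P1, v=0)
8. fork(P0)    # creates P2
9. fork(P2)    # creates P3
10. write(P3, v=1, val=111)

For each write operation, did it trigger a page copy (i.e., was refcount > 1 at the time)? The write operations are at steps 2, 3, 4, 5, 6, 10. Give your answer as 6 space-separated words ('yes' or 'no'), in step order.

Op 1: fork(P0) -> P1. 3 ppages; refcounts: pp0:2 pp1:2 pp2:2
Op 2: write(P0, v0, 155). refcount(pp0)=2>1 -> COPY to pp3. 4 ppages; refcounts: pp0:1 pp1:2 pp2:2 pp3:1
Op 3: write(P0, v0, 184). refcount(pp3)=1 -> write in place. 4 ppages; refcounts: pp0:1 pp1:2 pp2:2 pp3:1
Op 4: write(P0, v0, 149). refcount(pp3)=1 -> write in place. 4 ppages; refcounts: pp0:1 pp1:2 pp2:2 pp3:1
Op 5: write(P1, v0, 185). refcount(pp0)=1 -> write in place. 4 ppages; refcounts: pp0:1 pp1:2 pp2:2 pp3:1
Op 6: write(P0, v1, 174). refcount(pp1)=2>1 -> COPY to pp4. 5 ppages; refcounts: pp0:1 pp1:1 pp2:2 pp3:1 pp4:1
Op 7: read(P1, v0) -> 185. No state change.
Op 8: fork(P0) -> P2. 5 ppages; refcounts: pp0:1 pp1:1 pp2:3 pp3:2 pp4:2
Op 9: fork(P2) -> P3. 5 ppages; refcounts: pp0:1 pp1:1 pp2:4 pp3:3 pp4:3
Op 10: write(P3, v1, 111). refcount(pp4)=3>1 -> COPY to pp5. 6 ppages; refcounts: pp0:1 pp1:1 pp2:4 pp3:3 pp4:2 pp5:1

yes no no no yes yes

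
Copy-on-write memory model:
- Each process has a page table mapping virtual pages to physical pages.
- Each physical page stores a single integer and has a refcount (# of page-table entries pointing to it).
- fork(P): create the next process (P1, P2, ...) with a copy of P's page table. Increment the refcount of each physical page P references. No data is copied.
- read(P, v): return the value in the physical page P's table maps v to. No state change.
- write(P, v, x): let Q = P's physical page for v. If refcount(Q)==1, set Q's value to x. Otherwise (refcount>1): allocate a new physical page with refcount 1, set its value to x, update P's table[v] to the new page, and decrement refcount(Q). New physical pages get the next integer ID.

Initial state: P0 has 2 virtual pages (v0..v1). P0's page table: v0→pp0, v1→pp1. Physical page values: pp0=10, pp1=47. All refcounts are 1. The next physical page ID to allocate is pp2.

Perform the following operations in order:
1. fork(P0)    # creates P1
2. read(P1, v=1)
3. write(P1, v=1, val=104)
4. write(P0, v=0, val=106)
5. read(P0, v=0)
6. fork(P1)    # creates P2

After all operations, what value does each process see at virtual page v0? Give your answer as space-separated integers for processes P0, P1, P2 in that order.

Answer: 106 10 10

Derivation:
Op 1: fork(P0) -> P1. 2 ppages; refcounts: pp0:2 pp1:2
Op 2: read(P1, v1) -> 47. No state change.
Op 3: write(P1, v1, 104). refcount(pp1)=2>1 -> COPY to pp2. 3 ppages; refcounts: pp0:2 pp1:1 pp2:1
Op 4: write(P0, v0, 106). refcount(pp0)=2>1 -> COPY to pp3. 4 ppages; refcounts: pp0:1 pp1:1 pp2:1 pp3:1
Op 5: read(P0, v0) -> 106. No state change.
Op 6: fork(P1) -> P2. 4 ppages; refcounts: pp0:2 pp1:1 pp2:2 pp3:1
P0: v0 -> pp3 = 106
P1: v0 -> pp0 = 10
P2: v0 -> pp0 = 10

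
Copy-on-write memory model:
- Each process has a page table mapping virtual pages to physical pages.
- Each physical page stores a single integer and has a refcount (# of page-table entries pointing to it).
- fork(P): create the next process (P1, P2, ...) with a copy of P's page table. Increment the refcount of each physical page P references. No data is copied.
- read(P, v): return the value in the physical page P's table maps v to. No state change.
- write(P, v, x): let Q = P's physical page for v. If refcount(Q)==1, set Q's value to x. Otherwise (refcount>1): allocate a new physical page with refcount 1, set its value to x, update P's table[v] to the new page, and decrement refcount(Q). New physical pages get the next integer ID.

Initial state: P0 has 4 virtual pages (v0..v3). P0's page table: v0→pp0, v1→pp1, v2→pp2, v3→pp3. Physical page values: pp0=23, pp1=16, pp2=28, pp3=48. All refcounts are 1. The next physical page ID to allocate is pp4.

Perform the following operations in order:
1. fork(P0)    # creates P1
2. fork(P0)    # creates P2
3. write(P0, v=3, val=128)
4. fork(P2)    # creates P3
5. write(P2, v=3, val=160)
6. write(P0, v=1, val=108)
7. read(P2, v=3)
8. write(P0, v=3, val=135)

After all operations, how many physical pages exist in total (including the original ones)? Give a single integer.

Answer: 7

Derivation:
Op 1: fork(P0) -> P1. 4 ppages; refcounts: pp0:2 pp1:2 pp2:2 pp3:2
Op 2: fork(P0) -> P2. 4 ppages; refcounts: pp0:3 pp1:3 pp2:3 pp3:3
Op 3: write(P0, v3, 128). refcount(pp3)=3>1 -> COPY to pp4. 5 ppages; refcounts: pp0:3 pp1:3 pp2:3 pp3:2 pp4:1
Op 4: fork(P2) -> P3. 5 ppages; refcounts: pp0:4 pp1:4 pp2:4 pp3:3 pp4:1
Op 5: write(P2, v3, 160). refcount(pp3)=3>1 -> COPY to pp5. 6 ppages; refcounts: pp0:4 pp1:4 pp2:4 pp3:2 pp4:1 pp5:1
Op 6: write(P0, v1, 108). refcount(pp1)=4>1 -> COPY to pp6. 7 ppages; refcounts: pp0:4 pp1:3 pp2:4 pp3:2 pp4:1 pp5:1 pp6:1
Op 7: read(P2, v3) -> 160. No state change.
Op 8: write(P0, v3, 135). refcount(pp4)=1 -> write in place. 7 ppages; refcounts: pp0:4 pp1:3 pp2:4 pp3:2 pp4:1 pp5:1 pp6:1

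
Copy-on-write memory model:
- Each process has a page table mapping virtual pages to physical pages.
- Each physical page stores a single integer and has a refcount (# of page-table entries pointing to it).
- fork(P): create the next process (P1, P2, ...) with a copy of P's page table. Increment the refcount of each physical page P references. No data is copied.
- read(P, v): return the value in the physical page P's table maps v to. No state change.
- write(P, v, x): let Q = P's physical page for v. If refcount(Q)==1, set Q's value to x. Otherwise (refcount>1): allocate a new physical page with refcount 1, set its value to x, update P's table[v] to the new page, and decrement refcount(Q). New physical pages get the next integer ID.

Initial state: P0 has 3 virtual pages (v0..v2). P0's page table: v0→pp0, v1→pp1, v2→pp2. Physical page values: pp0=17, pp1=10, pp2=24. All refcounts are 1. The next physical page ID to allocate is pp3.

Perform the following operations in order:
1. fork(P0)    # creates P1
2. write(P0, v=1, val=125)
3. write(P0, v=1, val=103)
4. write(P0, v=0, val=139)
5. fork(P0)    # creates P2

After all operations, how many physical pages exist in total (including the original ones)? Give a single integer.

Op 1: fork(P0) -> P1. 3 ppages; refcounts: pp0:2 pp1:2 pp2:2
Op 2: write(P0, v1, 125). refcount(pp1)=2>1 -> COPY to pp3. 4 ppages; refcounts: pp0:2 pp1:1 pp2:2 pp3:1
Op 3: write(P0, v1, 103). refcount(pp3)=1 -> write in place. 4 ppages; refcounts: pp0:2 pp1:1 pp2:2 pp3:1
Op 4: write(P0, v0, 139). refcount(pp0)=2>1 -> COPY to pp4. 5 ppages; refcounts: pp0:1 pp1:1 pp2:2 pp3:1 pp4:1
Op 5: fork(P0) -> P2. 5 ppages; refcounts: pp0:1 pp1:1 pp2:3 pp3:2 pp4:2

Answer: 5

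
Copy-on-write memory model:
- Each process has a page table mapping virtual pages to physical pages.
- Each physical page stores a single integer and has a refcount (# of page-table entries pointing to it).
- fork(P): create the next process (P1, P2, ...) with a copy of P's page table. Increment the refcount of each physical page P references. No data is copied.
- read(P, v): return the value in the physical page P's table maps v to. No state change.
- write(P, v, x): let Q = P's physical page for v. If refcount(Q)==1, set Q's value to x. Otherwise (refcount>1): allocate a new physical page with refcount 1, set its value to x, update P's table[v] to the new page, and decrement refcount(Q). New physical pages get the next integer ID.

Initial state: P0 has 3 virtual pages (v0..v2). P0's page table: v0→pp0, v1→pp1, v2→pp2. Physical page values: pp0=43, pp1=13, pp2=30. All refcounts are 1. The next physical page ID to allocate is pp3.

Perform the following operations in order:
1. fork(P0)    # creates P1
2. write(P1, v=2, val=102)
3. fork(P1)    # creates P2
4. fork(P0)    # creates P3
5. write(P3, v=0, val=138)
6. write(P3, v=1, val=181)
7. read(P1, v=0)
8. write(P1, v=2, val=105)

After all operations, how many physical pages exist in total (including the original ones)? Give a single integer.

Op 1: fork(P0) -> P1. 3 ppages; refcounts: pp0:2 pp1:2 pp2:2
Op 2: write(P1, v2, 102). refcount(pp2)=2>1 -> COPY to pp3. 4 ppages; refcounts: pp0:2 pp1:2 pp2:1 pp3:1
Op 3: fork(P1) -> P2. 4 ppages; refcounts: pp0:3 pp1:3 pp2:1 pp3:2
Op 4: fork(P0) -> P3. 4 ppages; refcounts: pp0:4 pp1:4 pp2:2 pp3:2
Op 5: write(P3, v0, 138). refcount(pp0)=4>1 -> COPY to pp4. 5 ppages; refcounts: pp0:3 pp1:4 pp2:2 pp3:2 pp4:1
Op 6: write(P3, v1, 181). refcount(pp1)=4>1 -> COPY to pp5. 6 ppages; refcounts: pp0:3 pp1:3 pp2:2 pp3:2 pp4:1 pp5:1
Op 7: read(P1, v0) -> 43. No state change.
Op 8: write(P1, v2, 105). refcount(pp3)=2>1 -> COPY to pp6. 7 ppages; refcounts: pp0:3 pp1:3 pp2:2 pp3:1 pp4:1 pp5:1 pp6:1

Answer: 7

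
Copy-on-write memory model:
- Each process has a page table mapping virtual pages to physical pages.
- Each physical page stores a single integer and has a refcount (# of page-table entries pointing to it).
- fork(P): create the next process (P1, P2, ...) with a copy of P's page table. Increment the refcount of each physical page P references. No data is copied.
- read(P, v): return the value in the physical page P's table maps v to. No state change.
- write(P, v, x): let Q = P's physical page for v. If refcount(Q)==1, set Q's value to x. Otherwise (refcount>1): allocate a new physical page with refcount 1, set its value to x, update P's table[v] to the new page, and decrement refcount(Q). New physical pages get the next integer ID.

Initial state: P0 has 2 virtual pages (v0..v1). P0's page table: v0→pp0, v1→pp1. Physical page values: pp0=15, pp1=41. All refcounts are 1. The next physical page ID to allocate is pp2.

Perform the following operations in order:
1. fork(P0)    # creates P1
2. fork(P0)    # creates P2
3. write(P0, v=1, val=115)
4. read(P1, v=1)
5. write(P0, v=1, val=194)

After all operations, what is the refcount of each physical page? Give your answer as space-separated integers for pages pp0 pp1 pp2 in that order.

Answer: 3 2 1

Derivation:
Op 1: fork(P0) -> P1. 2 ppages; refcounts: pp0:2 pp1:2
Op 2: fork(P0) -> P2. 2 ppages; refcounts: pp0:3 pp1:3
Op 3: write(P0, v1, 115). refcount(pp1)=3>1 -> COPY to pp2. 3 ppages; refcounts: pp0:3 pp1:2 pp2:1
Op 4: read(P1, v1) -> 41. No state change.
Op 5: write(P0, v1, 194). refcount(pp2)=1 -> write in place. 3 ppages; refcounts: pp0:3 pp1:2 pp2:1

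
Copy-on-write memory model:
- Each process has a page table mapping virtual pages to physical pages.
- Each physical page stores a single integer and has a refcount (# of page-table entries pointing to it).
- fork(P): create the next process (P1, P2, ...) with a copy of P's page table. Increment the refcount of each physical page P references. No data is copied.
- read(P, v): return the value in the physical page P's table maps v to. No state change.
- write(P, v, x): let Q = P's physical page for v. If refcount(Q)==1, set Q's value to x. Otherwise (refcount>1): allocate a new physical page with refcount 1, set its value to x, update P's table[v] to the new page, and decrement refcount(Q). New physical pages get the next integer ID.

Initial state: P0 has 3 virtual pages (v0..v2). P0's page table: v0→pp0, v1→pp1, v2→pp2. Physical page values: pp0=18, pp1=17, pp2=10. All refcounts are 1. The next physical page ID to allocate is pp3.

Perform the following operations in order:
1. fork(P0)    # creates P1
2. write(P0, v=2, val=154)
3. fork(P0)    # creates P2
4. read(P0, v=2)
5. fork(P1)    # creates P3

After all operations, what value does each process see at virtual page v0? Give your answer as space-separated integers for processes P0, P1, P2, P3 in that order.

Op 1: fork(P0) -> P1. 3 ppages; refcounts: pp0:2 pp1:2 pp2:2
Op 2: write(P0, v2, 154). refcount(pp2)=2>1 -> COPY to pp3. 4 ppages; refcounts: pp0:2 pp1:2 pp2:1 pp3:1
Op 3: fork(P0) -> P2. 4 ppages; refcounts: pp0:3 pp1:3 pp2:1 pp3:2
Op 4: read(P0, v2) -> 154. No state change.
Op 5: fork(P1) -> P3. 4 ppages; refcounts: pp0:4 pp1:4 pp2:2 pp3:2
P0: v0 -> pp0 = 18
P1: v0 -> pp0 = 18
P2: v0 -> pp0 = 18
P3: v0 -> pp0 = 18

Answer: 18 18 18 18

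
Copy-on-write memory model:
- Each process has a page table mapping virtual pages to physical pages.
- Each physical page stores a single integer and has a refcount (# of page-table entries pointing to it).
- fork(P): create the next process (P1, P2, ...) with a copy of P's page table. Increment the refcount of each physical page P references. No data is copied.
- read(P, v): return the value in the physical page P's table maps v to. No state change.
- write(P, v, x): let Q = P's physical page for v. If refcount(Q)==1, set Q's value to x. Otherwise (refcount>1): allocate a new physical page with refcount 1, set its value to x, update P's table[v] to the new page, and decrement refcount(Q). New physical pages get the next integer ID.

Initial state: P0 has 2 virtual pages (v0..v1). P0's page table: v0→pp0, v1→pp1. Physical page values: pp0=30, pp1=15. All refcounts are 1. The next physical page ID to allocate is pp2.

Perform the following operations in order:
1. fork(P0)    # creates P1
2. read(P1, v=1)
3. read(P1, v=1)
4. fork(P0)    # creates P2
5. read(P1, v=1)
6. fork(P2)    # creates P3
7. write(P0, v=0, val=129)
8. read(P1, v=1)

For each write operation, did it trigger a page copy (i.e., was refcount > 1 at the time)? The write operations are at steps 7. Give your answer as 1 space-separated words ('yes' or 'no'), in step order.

Op 1: fork(P0) -> P1. 2 ppages; refcounts: pp0:2 pp1:2
Op 2: read(P1, v1) -> 15. No state change.
Op 3: read(P1, v1) -> 15. No state change.
Op 4: fork(P0) -> P2. 2 ppages; refcounts: pp0:3 pp1:3
Op 5: read(P1, v1) -> 15. No state change.
Op 6: fork(P2) -> P3. 2 ppages; refcounts: pp0:4 pp1:4
Op 7: write(P0, v0, 129). refcount(pp0)=4>1 -> COPY to pp2. 3 ppages; refcounts: pp0:3 pp1:4 pp2:1
Op 8: read(P1, v1) -> 15. No state change.

yes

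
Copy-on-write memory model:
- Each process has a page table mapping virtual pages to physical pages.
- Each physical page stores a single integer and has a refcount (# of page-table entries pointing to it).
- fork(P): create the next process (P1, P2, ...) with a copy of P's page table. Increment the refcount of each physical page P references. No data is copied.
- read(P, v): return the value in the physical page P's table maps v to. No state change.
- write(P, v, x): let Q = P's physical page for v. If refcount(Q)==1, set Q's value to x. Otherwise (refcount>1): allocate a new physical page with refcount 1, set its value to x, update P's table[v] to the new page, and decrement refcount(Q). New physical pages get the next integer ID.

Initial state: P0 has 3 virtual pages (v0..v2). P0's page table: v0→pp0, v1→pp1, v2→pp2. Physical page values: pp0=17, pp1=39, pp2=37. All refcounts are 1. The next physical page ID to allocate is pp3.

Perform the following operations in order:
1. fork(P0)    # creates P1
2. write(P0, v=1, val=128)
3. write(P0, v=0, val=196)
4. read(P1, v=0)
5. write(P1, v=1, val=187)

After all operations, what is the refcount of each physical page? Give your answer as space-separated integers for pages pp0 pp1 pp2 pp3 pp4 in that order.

Op 1: fork(P0) -> P1. 3 ppages; refcounts: pp0:2 pp1:2 pp2:2
Op 2: write(P0, v1, 128). refcount(pp1)=2>1 -> COPY to pp3. 4 ppages; refcounts: pp0:2 pp1:1 pp2:2 pp3:1
Op 3: write(P0, v0, 196). refcount(pp0)=2>1 -> COPY to pp4. 5 ppages; refcounts: pp0:1 pp1:1 pp2:2 pp3:1 pp4:1
Op 4: read(P1, v0) -> 17. No state change.
Op 5: write(P1, v1, 187). refcount(pp1)=1 -> write in place. 5 ppages; refcounts: pp0:1 pp1:1 pp2:2 pp3:1 pp4:1

Answer: 1 1 2 1 1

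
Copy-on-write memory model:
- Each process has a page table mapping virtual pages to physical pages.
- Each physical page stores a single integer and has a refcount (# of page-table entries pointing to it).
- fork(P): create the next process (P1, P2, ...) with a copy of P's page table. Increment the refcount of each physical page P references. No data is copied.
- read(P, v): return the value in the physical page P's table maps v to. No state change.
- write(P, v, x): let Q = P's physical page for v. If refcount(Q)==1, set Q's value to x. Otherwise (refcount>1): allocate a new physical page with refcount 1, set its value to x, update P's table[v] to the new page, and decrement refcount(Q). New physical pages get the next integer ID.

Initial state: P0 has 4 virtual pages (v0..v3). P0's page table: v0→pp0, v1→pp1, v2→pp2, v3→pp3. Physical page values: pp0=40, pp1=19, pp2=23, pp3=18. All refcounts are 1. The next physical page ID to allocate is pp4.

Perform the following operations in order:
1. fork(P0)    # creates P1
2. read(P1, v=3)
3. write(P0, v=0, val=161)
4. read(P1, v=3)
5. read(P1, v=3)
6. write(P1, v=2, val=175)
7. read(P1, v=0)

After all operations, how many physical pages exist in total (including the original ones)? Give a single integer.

Answer: 6

Derivation:
Op 1: fork(P0) -> P1. 4 ppages; refcounts: pp0:2 pp1:2 pp2:2 pp3:2
Op 2: read(P1, v3) -> 18. No state change.
Op 3: write(P0, v0, 161). refcount(pp0)=2>1 -> COPY to pp4. 5 ppages; refcounts: pp0:1 pp1:2 pp2:2 pp3:2 pp4:1
Op 4: read(P1, v3) -> 18. No state change.
Op 5: read(P1, v3) -> 18. No state change.
Op 6: write(P1, v2, 175). refcount(pp2)=2>1 -> COPY to pp5. 6 ppages; refcounts: pp0:1 pp1:2 pp2:1 pp3:2 pp4:1 pp5:1
Op 7: read(P1, v0) -> 40. No state change.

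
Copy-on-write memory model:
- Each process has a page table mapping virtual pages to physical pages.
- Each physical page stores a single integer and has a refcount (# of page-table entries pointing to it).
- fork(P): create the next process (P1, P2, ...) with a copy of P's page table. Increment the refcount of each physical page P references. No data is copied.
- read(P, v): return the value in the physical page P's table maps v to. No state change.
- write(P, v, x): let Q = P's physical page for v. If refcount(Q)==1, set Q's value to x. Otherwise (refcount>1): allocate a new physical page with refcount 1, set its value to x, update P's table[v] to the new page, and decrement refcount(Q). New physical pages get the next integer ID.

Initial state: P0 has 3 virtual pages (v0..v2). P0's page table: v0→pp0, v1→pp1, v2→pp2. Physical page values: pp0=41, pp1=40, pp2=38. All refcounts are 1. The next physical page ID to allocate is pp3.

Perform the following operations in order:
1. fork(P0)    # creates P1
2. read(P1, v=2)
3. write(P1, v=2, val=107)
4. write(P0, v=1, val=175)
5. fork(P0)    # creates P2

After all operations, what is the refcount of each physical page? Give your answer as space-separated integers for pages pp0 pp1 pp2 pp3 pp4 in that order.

Op 1: fork(P0) -> P1. 3 ppages; refcounts: pp0:2 pp1:2 pp2:2
Op 2: read(P1, v2) -> 38. No state change.
Op 3: write(P1, v2, 107). refcount(pp2)=2>1 -> COPY to pp3. 4 ppages; refcounts: pp0:2 pp1:2 pp2:1 pp3:1
Op 4: write(P0, v1, 175). refcount(pp1)=2>1 -> COPY to pp4. 5 ppages; refcounts: pp0:2 pp1:1 pp2:1 pp3:1 pp4:1
Op 5: fork(P0) -> P2. 5 ppages; refcounts: pp0:3 pp1:1 pp2:2 pp3:1 pp4:2

Answer: 3 1 2 1 2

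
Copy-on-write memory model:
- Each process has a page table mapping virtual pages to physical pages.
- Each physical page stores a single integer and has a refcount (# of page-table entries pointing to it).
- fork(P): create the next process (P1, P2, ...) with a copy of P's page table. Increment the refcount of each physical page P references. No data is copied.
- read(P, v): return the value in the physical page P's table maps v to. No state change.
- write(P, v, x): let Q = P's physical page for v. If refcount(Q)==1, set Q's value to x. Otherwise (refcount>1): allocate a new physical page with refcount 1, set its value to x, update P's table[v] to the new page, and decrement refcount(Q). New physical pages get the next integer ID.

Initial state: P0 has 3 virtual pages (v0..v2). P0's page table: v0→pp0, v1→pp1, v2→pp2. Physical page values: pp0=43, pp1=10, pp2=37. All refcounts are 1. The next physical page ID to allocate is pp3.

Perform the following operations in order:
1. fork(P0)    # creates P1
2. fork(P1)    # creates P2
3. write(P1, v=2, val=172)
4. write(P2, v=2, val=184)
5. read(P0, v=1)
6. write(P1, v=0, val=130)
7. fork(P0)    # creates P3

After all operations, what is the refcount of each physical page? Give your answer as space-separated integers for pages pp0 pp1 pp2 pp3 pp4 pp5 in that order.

Answer: 3 4 2 1 1 1

Derivation:
Op 1: fork(P0) -> P1. 3 ppages; refcounts: pp0:2 pp1:2 pp2:2
Op 2: fork(P1) -> P2. 3 ppages; refcounts: pp0:3 pp1:3 pp2:3
Op 3: write(P1, v2, 172). refcount(pp2)=3>1 -> COPY to pp3. 4 ppages; refcounts: pp0:3 pp1:3 pp2:2 pp3:1
Op 4: write(P2, v2, 184). refcount(pp2)=2>1 -> COPY to pp4. 5 ppages; refcounts: pp0:3 pp1:3 pp2:1 pp3:1 pp4:1
Op 5: read(P0, v1) -> 10. No state change.
Op 6: write(P1, v0, 130). refcount(pp0)=3>1 -> COPY to pp5. 6 ppages; refcounts: pp0:2 pp1:3 pp2:1 pp3:1 pp4:1 pp5:1
Op 7: fork(P0) -> P3. 6 ppages; refcounts: pp0:3 pp1:4 pp2:2 pp3:1 pp4:1 pp5:1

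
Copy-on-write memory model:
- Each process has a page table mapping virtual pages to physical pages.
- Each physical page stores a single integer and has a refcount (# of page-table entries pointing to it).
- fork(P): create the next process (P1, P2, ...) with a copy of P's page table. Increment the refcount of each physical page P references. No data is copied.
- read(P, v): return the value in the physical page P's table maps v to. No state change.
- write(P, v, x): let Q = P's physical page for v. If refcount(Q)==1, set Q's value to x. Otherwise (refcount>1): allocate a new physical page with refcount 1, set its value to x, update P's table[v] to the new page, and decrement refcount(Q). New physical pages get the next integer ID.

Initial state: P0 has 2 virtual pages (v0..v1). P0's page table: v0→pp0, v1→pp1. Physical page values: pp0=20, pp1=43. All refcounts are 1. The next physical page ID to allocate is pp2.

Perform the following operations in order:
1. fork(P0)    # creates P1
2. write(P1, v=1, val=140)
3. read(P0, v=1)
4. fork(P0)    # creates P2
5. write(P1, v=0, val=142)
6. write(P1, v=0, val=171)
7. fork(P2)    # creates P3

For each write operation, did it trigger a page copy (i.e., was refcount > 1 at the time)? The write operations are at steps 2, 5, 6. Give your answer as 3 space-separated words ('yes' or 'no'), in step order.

Op 1: fork(P0) -> P1. 2 ppages; refcounts: pp0:2 pp1:2
Op 2: write(P1, v1, 140). refcount(pp1)=2>1 -> COPY to pp2. 3 ppages; refcounts: pp0:2 pp1:1 pp2:1
Op 3: read(P0, v1) -> 43. No state change.
Op 4: fork(P0) -> P2. 3 ppages; refcounts: pp0:3 pp1:2 pp2:1
Op 5: write(P1, v0, 142). refcount(pp0)=3>1 -> COPY to pp3. 4 ppages; refcounts: pp0:2 pp1:2 pp2:1 pp3:1
Op 6: write(P1, v0, 171). refcount(pp3)=1 -> write in place. 4 ppages; refcounts: pp0:2 pp1:2 pp2:1 pp3:1
Op 7: fork(P2) -> P3. 4 ppages; refcounts: pp0:3 pp1:3 pp2:1 pp3:1

yes yes no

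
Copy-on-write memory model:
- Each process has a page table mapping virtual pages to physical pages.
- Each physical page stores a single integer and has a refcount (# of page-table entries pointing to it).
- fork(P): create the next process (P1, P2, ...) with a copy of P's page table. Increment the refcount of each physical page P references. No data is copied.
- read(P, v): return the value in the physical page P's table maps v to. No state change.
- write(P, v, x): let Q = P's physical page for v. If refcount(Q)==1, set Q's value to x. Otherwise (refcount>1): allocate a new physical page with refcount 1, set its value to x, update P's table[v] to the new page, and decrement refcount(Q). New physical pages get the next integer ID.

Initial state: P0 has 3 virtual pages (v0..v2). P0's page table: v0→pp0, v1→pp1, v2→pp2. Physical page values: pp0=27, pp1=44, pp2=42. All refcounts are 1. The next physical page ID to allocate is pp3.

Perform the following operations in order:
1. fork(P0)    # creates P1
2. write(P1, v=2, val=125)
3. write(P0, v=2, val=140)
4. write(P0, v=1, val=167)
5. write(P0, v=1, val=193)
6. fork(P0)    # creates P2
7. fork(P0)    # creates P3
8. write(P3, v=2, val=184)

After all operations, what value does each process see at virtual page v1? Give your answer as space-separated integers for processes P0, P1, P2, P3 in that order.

Answer: 193 44 193 193

Derivation:
Op 1: fork(P0) -> P1. 3 ppages; refcounts: pp0:2 pp1:2 pp2:2
Op 2: write(P1, v2, 125). refcount(pp2)=2>1 -> COPY to pp3. 4 ppages; refcounts: pp0:2 pp1:2 pp2:1 pp3:1
Op 3: write(P0, v2, 140). refcount(pp2)=1 -> write in place. 4 ppages; refcounts: pp0:2 pp1:2 pp2:1 pp3:1
Op 4: write(P0, v1, 167). refcount(pp1)=2>1 -> COPY to pp4. 5 ppages; refcounts: pp0:2 pp1:1 pp2:1 pp3:1 pp4:1
Op 5: write(P0, v1, 193). refcount(pp4)=1 -> write in place. 5 ppages; refcounts: pp0:2 pp1:1 pp2:1 pp3:1 pp4:1
Op 6: fork(P0) -> P2. 5 ppages; refcounts: pp0:3 pp1:1 pp2:2 pp3:1 pp4:2
Op 7: fork(P0) -> P3. 5 ppages; refcounts: pp0:4 pp1:1 pp2:3 pp3:1 pp4:3
Op 8: write(P3, v2, 184). refcount(pp2)=3>1 -> COPY to pp5. 6 ppages; refcounts: pp0:4 pp1:1 pp2:2 pp3:1 pp4:3 pp5:1
P0: v1 -> pp4 = 193
P1: v1 -> pp1 = 44
P2: v1 -> pp4 = 193
P3: v1 -> pp4 = 193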